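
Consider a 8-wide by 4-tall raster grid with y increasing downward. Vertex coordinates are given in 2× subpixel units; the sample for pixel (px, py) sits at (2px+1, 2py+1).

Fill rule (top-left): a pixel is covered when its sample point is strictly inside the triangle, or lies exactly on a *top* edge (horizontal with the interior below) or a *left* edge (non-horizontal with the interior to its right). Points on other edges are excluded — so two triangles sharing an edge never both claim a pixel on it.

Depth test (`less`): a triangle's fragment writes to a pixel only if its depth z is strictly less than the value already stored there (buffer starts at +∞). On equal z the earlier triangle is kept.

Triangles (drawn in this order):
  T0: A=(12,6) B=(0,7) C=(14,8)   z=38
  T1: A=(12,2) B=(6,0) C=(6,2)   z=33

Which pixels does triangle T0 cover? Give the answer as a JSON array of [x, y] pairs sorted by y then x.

T0:
  2·area = 26  (B↔C swapped to make it positive)
  edge (12, 6)→(14, 8): d=(2,2) right/bottom  bias=-1
  edge (14, 8)→(0, 7): d=(-14,-1) top-left  bias=+0
  edge (0, 7)→(12, 6): d=(12,-1) top-left  bias=+0
    (3,0)@(7, 1): e=[0,91,-65] → .  [on edge]
    (4,1)@(9, 3): e=[0,65,-39] → .  [on edge]
    (5,2)@(11, 5): e=[0,39,-13] → .  [on edge]
    (0,3)@(1, 7): e=[24,1,1] → X
    (1,3)@(3, 7): e=[20,3,3] → X
    (2,3)@(5, 7): e=[16,5,5] → X
    (3,3)@(7, 7): e=[12,7,7] → X
    (4,3)@(9, 7): e=[8,9,9] → X
    (5,3)@(11, 7): e=[4,11,11] → X
    (6,3)@(13, 7): e=[0,13,13] → .  [on edge]
  covered (6 px):
    . . . . . . . .
    . . . . . . . .
    . . . . . . . .
    X X X X X X . .
T1:
  2·area = 12  (B↔C swapped to make it positive)
  edge (12, 2)→(6, 2): d=(-6,0) right/bottom  bias=-1
  edge (6, 2)→(6, 0): d=(0,-2) top-left  bias=+0
  edge (6, 0)→(12, 2): d=(6,2) right/bottom  bias=-1
    (3,0)@(7, 1): e=[6,2,4] → X
    (4,0)@(9, 1): e=[6,6,0] → .  [on edge]
    (3,1)@(7, 3): e=[-6,2,16] → .
    (7,1)@(15, 3): e=[-6,18,0] → .  [on edge]
  covered (1 px):
    . . . X . . . .
    . . . . . . . .
    . . . . . . . .
    . . . . . . . .

Answer: [[0,3],[1,3],[2,3],[3,3],[4,3],[5,3]]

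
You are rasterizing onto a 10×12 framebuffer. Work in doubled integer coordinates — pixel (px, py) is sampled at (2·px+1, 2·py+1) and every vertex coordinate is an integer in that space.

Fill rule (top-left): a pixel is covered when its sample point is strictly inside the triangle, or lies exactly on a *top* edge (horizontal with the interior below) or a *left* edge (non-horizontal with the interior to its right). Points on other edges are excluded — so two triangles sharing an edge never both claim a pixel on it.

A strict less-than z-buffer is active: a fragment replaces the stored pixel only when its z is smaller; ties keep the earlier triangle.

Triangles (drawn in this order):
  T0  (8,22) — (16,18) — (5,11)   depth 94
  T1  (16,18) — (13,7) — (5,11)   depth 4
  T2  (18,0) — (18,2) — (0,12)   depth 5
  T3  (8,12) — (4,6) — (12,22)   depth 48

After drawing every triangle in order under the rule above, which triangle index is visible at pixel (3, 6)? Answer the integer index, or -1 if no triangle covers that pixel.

T0:
  2·area = 100  (B↔C swapped to make it positive)
  edge (8, 22)→(5, 11): d=(-3,-11) top-left  bias=+0
  edge (5, 11)→(16, 18): d=(11,7) right/bottom  bias=-1
  edge (16, 18)→(8, 22): d=(-8,4) right/bottom  bias=-1
    (2,5)@(5, 11): e=[0,0,100] → ·  [on edge]
    (3,6)@(7, 13): e=[16,8,76] → █
    (4,6)@(9, 13): e=[38,-6,68] → ·
    (3,7)@(7, 15): e=[10,30,60] → █
    (4,7)@(9, 15): e=[32,16,52] → █
    (5,7)@(11, 15): e=[54,2,44] → █
    (6,7)@(13, 15): e=[76,-12,36] → ·
    (3,8)@(7, 17): e=[4,52,44] → █
    (6,8)@(13, 17): e=[70,10,20] → █
    (7,8)@(15, 17): e=[92,-4,12] → ·
    (3,9)@(7, 19): e=[-2,74,28] → ·
    (4,9)@(9, 19): e=[20,60,20] → █
  covered (12 px):
    · · · · · · · · · ·
    · · · · · · · · · ·
    · · · · · · · · · ·
    · · · · · · · · · ·
    · · · · · · · · · ·
    · · · · · · · · · ·
    · · · █ · · · · · ·
    · · · █ █ █ · · · ·
    · · · █ █ █ █ · · ·
    · · · · █ █ █ · · ·
    · · · · █ · · · · ·
    · · · · · · · · · ·
T1:
  2·area = 100  (B↔C swapped to make it positive)
  edge (16, 18)→(5, 11): d=(-11,-7) top-left  bias=+0
  edge (5, 11)→(13, 7): d=(8,-4) top-left  bias=+0
  edge (13, 7)→(16, 18): d=(3,11) right/bottom  bias=-1
    (8,2)@(17, 5): e=[150,0,-50] → ·  [on edge]
    (6,3)@(13, 7): e=[100,0,0] → ·  [on edge]
    (4,4)@(9, 9): e=[50,0,50] → █  [on edge]
    (5,4)@(11, 9): e=[64,8,28] → █
    (6,4)@(13, 9): e=[78,16,6] → █
    (7,4)@(15, 9): e=[92,24,-16] → ·
    (2,5)@(5, 11): e=[0,0,100] → █  [on edge]
    (3,5)@(7, 11): e=[14,8,78] → █
    (7,5)@(15, 11): e=[70,40,-10] → ·
    (0,6)@(1, 13): e=[-50,0,150] → ·  [on edge]
    (2,6)@(5, 13): e=[-22,16,106] → ·
    (3,6)@(7, 13): e=[-8,24,84] → ·
  covered (14 px):
    · · · · · · · · · ·
    · · · · · · · · · ·
    · · · · · · · · · ·
    · · · · · · · · · ·
    · · · · █ █ █ · · ·
    · · █ █ █ █ █ · · ·
    · · · · █ █ █ · · ·
    · · · · · · █ █ · ·
    · · · · · · · █ · ·
    · · · · · · · · · ·
    · · · · · · · · · ·
    · · · · · · · · · ·
T2:
  2·area = 36
  edge (18, 0)→(18, 2): d=(0,2) right/bottom  bias=-1
  edge (18, 2)→(0, 12): d=(-18,10) right/bottom  bias=-1
  edge (0, 12)→(18, 0): d=(18,-12) top-left  bias=+0
    (8,0)@(17, 1): e=[2,28,6] → █
    (9,0)@(19, 1): e=[-2,8,30] → ·
    (7,1)@(15, 3): e=[6,12,18] → █
    (8,1)@(17, 3): e=[2,-8,42] → ·
    (5,2)@(11, 5): e=[14,16,6] → █
    (6,2)@(13, 5): e=[10,-4,30] → ·
    (7,2)@(15, 5): e=[6,-24,54] → ·
    (4,3)@(9, 7): e=[18,0,18] → ·  [on edge]
    (5,3)@(11, 7): e=[14,-20,42] → ·
    (2,4)@(5, 9): e=[26,4,6] → █
    (3,4)@(7, 9): e=[22,-16,30] → ·
    (2,5)@(5, 11): e=[26,-32,42] → ·
  covered (4 px):
    · · · · · · · · █ ·
    · · · · · · · █ · ·
    · · · · · █ · · · ·
    · · · · · · · · · ·
    · · █ · · · · · · ·
    · · · · · · · · · ·
    · · · · · · · · · ·
    · · · · · · · · · ·
    · · · · · · · · · ·
    · · · · · · · · · ·
    · · · · · · · · · ·
    · · · · · · · · · ·
T3:
  2·area = 16  (B↔C swapped to make it positive)
  edge (8, 12)→(12, 22): d=(4,10) right/bottom  bias=-1
  edge (12, 22)→(4, 6): d=(-8,-16) top-left  bias=+0
  edge (4, 6)→(8, 12): d=(4,6) right/bottom  bias=-1
    (3,5)@(7, 11): e=[6,8,2] → █
    (4,5)@(9, 11): e=[-14,40,-10] → ·
    (3,6)@(7, 13): e=[14,-8,10] → ·
    (4,7)@(9, 15): e=[2,8,6] → █
    (5,7)@(11, 15): e=[-18,40,-6] → ·
    (4,8)@(9, 17): e=[10,-8,14] → ·
  covered (2 px):
    · · · · · · · · · ·
    · · · · · · · · · ·
    · · · · · · · · · ·
    · · · · · · · · · ·
    · · · · · · · · · ·
    · · · █ · · · · · ·
    · · · · · · · · · ·
    · · · · █ · · · · ·
    · · · · · · · · · ·
    · · · · · · · · · ·
    · · · · · · · · · ·
    · · · · · · · · · ·

Z-buffer (winner per pixel, '.' = empty):
  . . . . . . . . 2 .
  . . . . . . . 2 . .
  . . . . . 2 . . . .
  . . . . . . . . . .
  . . 2 . 1 1 1 . . .
  . . 1 1 1 1 1 . . .
  . . . 0 1 1 1 . . .
  . . . 0 3 0 1 1 . .
  . . . 0 0 0 0 1 . .
  . . . . 0 0 0 . . .
  . . . . 0 . . . . .
  . . . . . . . . . .

Answer: 0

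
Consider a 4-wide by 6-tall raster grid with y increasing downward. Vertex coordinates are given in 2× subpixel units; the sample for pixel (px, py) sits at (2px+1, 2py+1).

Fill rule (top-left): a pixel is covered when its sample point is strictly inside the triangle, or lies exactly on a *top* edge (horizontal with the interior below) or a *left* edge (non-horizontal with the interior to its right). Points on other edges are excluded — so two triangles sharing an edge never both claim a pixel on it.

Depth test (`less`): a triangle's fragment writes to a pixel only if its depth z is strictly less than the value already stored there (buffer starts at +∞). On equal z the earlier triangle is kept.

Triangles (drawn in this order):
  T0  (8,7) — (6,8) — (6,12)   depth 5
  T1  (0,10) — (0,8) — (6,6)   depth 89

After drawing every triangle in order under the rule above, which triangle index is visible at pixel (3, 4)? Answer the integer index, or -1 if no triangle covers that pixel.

T0:
  2·area = 8  (B↔C swapped to make it positive)
  edge (8, 7)→(6, 12): d=(-2,5) right/bottom  bias=-1
  edge (6, 12)→(6, 8): d=(0,-4) top-left  bias=+0
  edge (6, 8)→(8, 7): d=(2,-1) top-left  bias=+0
    (3,4)@(7, 9): e=[1,4,3] → █
    (3,5)@(7, 11): e=[-3,4,7] → ·
  covered (1 px):
    · · · ·
    · · · ·
    · · · ·
    · · · ·
    · · · █
    · · · ·
T1:
  2·area = 12
  edge (0, 10)→(0, 8): d=(0,-2) top-left  bias=+0
  edge (0, 8)→(6, 6): d=(6,-2) top-left  bias=+0
  edge (6, 6)→(0, 10): d=(-6,4) right/bottom  bias=-1
    (1,3)@(3, 7): e=[6,0,6] → █  [on edge]
    (2,3)@(5, 7): e=[10,4,-2] → ·
    (0,4)@(1, 9): e=[2,8,2] → █
    (1,4)@(3, 9): e=[6,12,-6] → ·
    (0,5)@(1, 11): e=[2,20,-10] → ·
  covered (2 px):
    · · · ·
    · · · ·
    · · · ·
    · █ · ·
    █ · · ·
    · · · ·

Z-buffer (winner per pixel, '.' = empty):
  . . . .
  . . . .
  . . . .
  . 1 . .
  1 . . 0
  . . . .

Result: 0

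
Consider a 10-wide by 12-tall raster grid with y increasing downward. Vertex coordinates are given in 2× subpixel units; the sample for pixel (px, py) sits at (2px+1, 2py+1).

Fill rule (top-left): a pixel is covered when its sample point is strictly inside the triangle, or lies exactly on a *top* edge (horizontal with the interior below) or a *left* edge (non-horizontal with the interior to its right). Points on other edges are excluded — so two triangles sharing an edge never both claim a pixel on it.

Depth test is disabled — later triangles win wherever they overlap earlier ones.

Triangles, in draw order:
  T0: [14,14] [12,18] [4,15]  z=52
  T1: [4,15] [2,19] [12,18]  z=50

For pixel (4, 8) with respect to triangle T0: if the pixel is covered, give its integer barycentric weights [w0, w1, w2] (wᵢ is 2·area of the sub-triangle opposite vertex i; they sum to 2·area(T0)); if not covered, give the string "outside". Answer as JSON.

T0:
  2·area = 38
  edge (14, 14)→(12, 18): d=(-2,4) right/bottom  bias=-1
  edge (12, 18)→(4, 15): d=(-8,-3) top-left  bias=+0
  edge (4, 15)→(14, 14): d=(10,-1) top-left  bias=+0
    (2,7)@(5, 15): e=[34,3,1] → #
    (3,7)@(7, 15): e=[26,9,3] → #
    (4,7)@(9, 15): e=[18,15,5] → #
    (5,7)@(11, 15): e=[10,21,7] → #
    (6,7)@(13, 15): e=[2,27,9] → #
    (7,7)@(15, 15): e=[-6,33,11] → ·
    (2,8)@(5, 17): e=[30,-13,21] → ·
    (3,8)@(7, 17): e=[22,-7,23] → ·
    (4,8)@(9, 17): e=[14,-1,25] → ·
    (5,8)@(11, 17): e=[6,5,27] → #
    (6,8)@(13, 17): e=[-2,11,29] → ·
    (5,9)@(11, 19): e=[2,-11,47] → ·
  covered (6 px):
    · · · · · · · · · ·
    · · · · · · · · · ·
    · · · · · · · · · ·
    · · · · · · · · · ·
    · · · · · · · · · ·
    · · · · · · · · · ·
    · · · · · · · · · ·
    · · # # # # # · · ·
    · · · · · # · · · ·
    · · · · · · · · · ·
    · · · · · · · · · ·
    · · · · · · · · · ·
T1:
  2·area = 38  (B↔C swapped to make it positive)
  edge (4, 15)→(12, 18): d=(8,3) right/bottom  bias=-1
  edge (12, 18)→(2, 19): d=(-10,1) right/bottom  bias=-1
  edge (2, 19)→(4, 15): d=(2,-4) top-left  bias=+0
    (5,0)@(11, 1): e=[-133,171,0] → ·  [on edge]
    (4,2)@(9, 5): e=[-95,133,0] → ·  [on edge]
    (3,4)@(7, 9): e=[-57,95,0] → ·  [on edge]
    (2,6)@(5, 13): e=[-19,57,0] → ·  [on edge]
    (1,8)@(3, 17): e=[19,19,0] → #  [on edge]
    (2,8)@(5, 17): e=[13,17,8] → #
    (3,8)@(7, 17): e=[7,15,16] → #
    (4,8)@(9, 17): e=[1,13,24] → #
    (5,8)@(11, 17): e=[-5,11,32] → ·
    (1,9)@(3, 19): e=[35,-1,4] → ·
    (2,9)@(5, 19): e=[29,-3,12] → ·
    (3,9)@(7, 19): e=[23,-5,20] → ·
    (0,10)@(1, 21): e=[57,-19,0] → ·  [on edge]
  covered (4 px):
    · · · · · · · · · ·
    · · · · · · · · · ·
    · · · · · · · · · ·
    · · · · · · · · · ·
    · · · · · · · · · ·
    · · · · · · · · · ·
    · · · · · · · · · ·
    · · · · · · · · · ·
    · # # # # · · · · ·
    · · · · · · · · · ·
    · · · · · · · · · ·
    · · · · · · · · · ·

Result: "outside"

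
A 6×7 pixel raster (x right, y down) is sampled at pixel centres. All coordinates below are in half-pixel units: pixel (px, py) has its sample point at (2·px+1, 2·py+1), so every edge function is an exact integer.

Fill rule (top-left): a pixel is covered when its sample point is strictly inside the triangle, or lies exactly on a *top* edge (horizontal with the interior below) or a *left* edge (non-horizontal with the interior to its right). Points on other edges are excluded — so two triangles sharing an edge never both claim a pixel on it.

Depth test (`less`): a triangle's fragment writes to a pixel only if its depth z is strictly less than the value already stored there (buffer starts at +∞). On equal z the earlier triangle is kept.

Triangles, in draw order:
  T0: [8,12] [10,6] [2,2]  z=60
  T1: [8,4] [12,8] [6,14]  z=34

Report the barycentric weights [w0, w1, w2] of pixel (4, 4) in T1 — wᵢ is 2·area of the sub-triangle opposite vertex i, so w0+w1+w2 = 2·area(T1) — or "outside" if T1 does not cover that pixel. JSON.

T0:
  2·area = 56  (B↔C swapped to make it positive)
  edge (8, 12)→(2, 2): d=(-6,-10) top-left  bias=+0
  edge (2, 2)→(10, 6): d=(8,4) right/bottom  bias=-1
  edge (10, 6)→(8, 12): d=(-2,6) right/bottom  bias=-1
    (1,1)@(3, 3): e=[4,4,48] → X
    (2,1)@(5, 3): e=[24,-4,36] → .
    (5,1)@(11, 3): e=[84,-28,0] → .  [on edge]
    (1,2)@(3, 5): e=[-8,20,44] → .
    (2,2)@(5, 5): e=[12,12,32] → X
    (3,2)@(7, 5): e=[32,4,20] → X
    (4,2)@(9, 5): e=[52,-4,8] → .
    (2,3)@(5, 7): e=[0,28,28] → X  [on edge]
    (4,3)@(9, 7): e=[40,12,4] → X
    (5,3)@(11, 7): e=[60,4,-8] → .
    (2,4)@(5, 9): e=[-12,44,24] → .
    (3,4)@(7, 9): e=[8,36,12] → X
    (4,4)@(9, 9): e=[28,28,0] → .  [on edge]
  covered (7 px):
    . . . . . .
    . X . . . .
    . . X X . .
    . . X X X .
    . . . X . .
    . . . . . .
    . . . . . .
T1:
  2·area = 48
  edge (8, 4)→(12, 8): d=(4,4) right/bottom  bias=-1
  edge (12, 8)→(6, 14): d=(-6,6) right/bottom  bias=-1
  edge (6, 14)→(8, 4): d=(2,-10) top-left  bias=+0
    (2,0)@(5, 1): e=[0,84,-36] → .  [on edge]
    (3,1)@(7, 3): e=[0,60,-12] → .  [on edge]
    (4,2)@(9, 5): e=[0,36,12] → .  [on edge]
    (4,3)@(9, 7): e=[8,24,16] → X
    (5,3)@(11, 7): e=[0,12,36] → .  [on edge]
    (3,4)@(7, 9): e=[24,24,0] → X  [on edge]
    (5,4)@(11, 9): e=[8,0,40] → .  [on edge]
    (3,5)@(7, 11): e=[32,12,4] → X
    (4,5)@(9, 11): e=[24,0,24] → .  [on edge]
    (3,6)@(7, 13): e=[40,0,8] → .  [on edge]
  covered (4 px):
    . . . . . .
    . . . . . .
    . . . . . .
    . . . . X .
    . . . X X .
    . . . X . .
    . . . . . .

Result: [12,20,16]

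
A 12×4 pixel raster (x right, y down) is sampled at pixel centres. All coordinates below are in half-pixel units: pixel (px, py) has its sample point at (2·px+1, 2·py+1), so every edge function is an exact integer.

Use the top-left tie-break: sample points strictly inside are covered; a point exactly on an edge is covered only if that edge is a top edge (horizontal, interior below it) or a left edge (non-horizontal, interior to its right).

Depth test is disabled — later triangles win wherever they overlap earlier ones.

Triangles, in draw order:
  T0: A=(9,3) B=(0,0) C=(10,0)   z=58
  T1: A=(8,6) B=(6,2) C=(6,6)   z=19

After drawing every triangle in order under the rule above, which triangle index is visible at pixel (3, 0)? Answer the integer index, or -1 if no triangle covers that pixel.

T0:
  2·area = 30
  edge (9, 3)→(0, 0): d=(-9,-3) top-left  bias=+0
  edge (0, 0)→(10, 0): d=(10,0) top-left  bias=+0
  edge (10, 0)→(9, 3): d=(-1,3) right/bottom  bias=-1
    (1,0)@(3, 1): e=[0,10,20] → #  [on edge]
    (2,0)@(5, 1): e=[6,10,14] → #
    (3,0)@(7, 1): e=[12,10,8] → #
    (4,0)@(9, 1): e=[18,10,2] → #
    (5,0)@(11, 1): e=[24,10,-4] → ·
    (1,1)@(3, 3): e=[-18,30,18] → ·
    (2,1)@(5, 3): e=[-12,30,12] → ·
    (3,1)@(7, 3): e=[-6,30,6] → ·
    (4,1)@(9, 3): e=[0,30,0] → ·  [on edge]
    (7,2)@(15, 5): e=[0,50,-20] → ·  [on edge]
    (10,3)@(21, 7): e=[0,70,-40] → ·  [on edge]
  covered (4 px):
    · # # # # · · · · · · ·
    · · · · · · · · · · · ·
    · · · · · · · · · · · ·
    · · · · · · · · · · · ·
T1:
  2·area = 8  (B↔C swapped to make it positive)
  edge (8, 6)→(6, 6): d=(-2,0) right/bottom  bias=-1
  edge (6, 6)→(6, 2): d=(0,-4) top-left  bias=+0
  edge (6, 2)→(8, 6): d=(2,4) right/bottom  bias=-1
    (3,2)@(7, 5): e=[2,4,2] → #
    (4,2)@(9, 5): e=[2,12,-6] → ·
    (3,3)@(7, 7): e=[-2,4,6] → ·
  covered (1 px):
    · · · · · · · · · · · ·
    · · · · · · · · · · · ·
    · · · # · · · · · · · ·
    · · · · · · · · · · · ·

Z-buffer (winner per pixel, '.' = empty):
  . 0 0 0 0 . . . . . . .
  . . . . . . . . . . . .
  . . . 1 . . . . . . . .
  . . . . . . . . . . . .

Answer: 0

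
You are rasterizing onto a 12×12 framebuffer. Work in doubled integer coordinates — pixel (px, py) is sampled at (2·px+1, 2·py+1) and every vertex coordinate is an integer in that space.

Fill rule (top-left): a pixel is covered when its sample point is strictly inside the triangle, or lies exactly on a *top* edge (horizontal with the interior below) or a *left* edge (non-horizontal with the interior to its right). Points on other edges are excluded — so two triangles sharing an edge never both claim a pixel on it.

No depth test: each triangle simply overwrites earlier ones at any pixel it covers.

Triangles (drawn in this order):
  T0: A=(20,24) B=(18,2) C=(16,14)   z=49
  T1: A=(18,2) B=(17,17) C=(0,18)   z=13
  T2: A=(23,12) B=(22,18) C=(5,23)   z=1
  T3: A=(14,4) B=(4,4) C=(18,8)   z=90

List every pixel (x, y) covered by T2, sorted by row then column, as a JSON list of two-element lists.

T0:
  2·area = 68  (B↔C swapped to make it positive)
  edge (20, 24)→(16, 14): d=(-4,-10) top-left  bias=+0
  edge (16, 14)→(18, 2): d=(2,-12) top-left  bias=+0
  edge (18, 2)→(20, 24): d=(2,22) right/bottom  bias=-1
    (8,4)@(17, 9): e=[30,2,36] → █
    (9,4)@(19, 9): e=[50,26,-8] → ·
    (8,5)@(17, 11): e=[22,6,40] → █
    (9,5)@(19, 11): e=[42,30,-4] → ·
    (8,6)@(17, 13): e=[14,10,44] → █
    (9,6)@(19, 13): e=[34,34,0] → ·  [on edge]
    (8,7)@(17, 15): e=[6,14,48] → █
    (9,7)@(19, 15): e=[26,38,4] → █
    (10,7)@(21, 15): e=[46,62,-40] → ·
    (8,8)@(17, 17): e=[-2,18,52] → ·
    (9,8)@(19, 17): e=[18,42,8] → █
    (10,8)@(21, 17): e=[38,66,-36] → ·
  covered (8 px):
    · · · · · · · · · · · ·
    · · · · · · · · · · · ·
    · · · · · · · · · · · ·
    · · · · · · · · · · · ·
    · · · · · · · · █ · · ·
    · · · · · · · · █ · · ·
    · · · · · · · · █ · · ·
    · · · · · · · · █ █ · ·
    · · · · · · · · · █ · ·
    · · · · · · · · · █ · ·
    · · · · · · · · · █ · ·
    · · · · · · · · · · · ·
T1:
  2·area = 254
  edge (18, 2)→(17, 17): d=(-1,15) right/bottom  bias=-1
  edge (17, 17)→(0, 18): d=(-17,1) right/bottom  bias=-1
  edge (0, 18)→(18, 2): d=(18,-16) top-left  bias=+0
    (8,1)@(17, 3): e=[14,238,2] → █
    (9,1)@(19, 3): e=[-16,236,34] → ·
    (7,2)@(15, 5): e=[42,206,6] → █
    (9,2)@(19, 5): e=[-18,202,70] → ·
    (6,3)@(13, 7): e=[70,174,10] → █
    (9,3)@(19, 7): e=[-20,168,106] → ·
    (5,4)@(11, 9): e=[98,142,14] → █
    (9,4)@(19, 9): e=[-22,134,142] → ·
    (4,5)@(9, 11): e=[126,110,18] → █
    (9,5)@(19, 11): e=[-24,100,178] → ·
    (3,6)@(7, 13): e=[154,78,22] → █
    (9,6)@(19, 13): e=[-26,66,214] → ·
    (8,8)@(17, 17): e=[0,0,254] → ·  [on edge]
  covered (35 px):
    · · · · · · · · · · · ·
    · · · · · · · · █ · · ·
    · · · · · · · █ █ · · ·
    · · · · · · █ █ █ · · ·
    · · · · · █ █ █ █ · · ·
    · · · · █ █ █ █ █ · · ·
    · · · █ █ █ █ █ █ · · ·
    · · █ █ █ █ █ █ █ · · ·
    · █ █ █ █ █ █ █ · · · ·
    · · · · · · · · · · · ·
    · · · · · · · · · · · ·
    · · · · · · · · · · · ·
T2:
  2·area = 97
  edge (23, 12)→(22, 18): d=(-1,6) right/bottom  bias=-1
  edge (22, 18)→(5, 23): d=(-17,5) right/bottom  bias=-1
  edge (5, 23)→(23, 12): d=(18,-11) top-left  bias=+0
    (9,7)@(19, 15): e=[21,66,10] → █
    (10,7)@(21, 15): e=[9,56,32] → █
    (11,7)@(23, 15): e=[-3,46,54] → ·
    (7,8)@(15, 17): e=[43,52,2] → █
    (8,8)@(17, 17): e=[31,42,24] → █
    (11,8)@(23, 17): e=[-5,12,90] → ·
    (6,9)@(13, 19): e=[53,28,16] → █
    (9,9)@(19, 19): e=[17,-2,82] → ·
    (10,9)@(21, 19): e=[5,-12,104] → ·
    (4,10)@(9, 21): e=[75,14,8] → █
    (5,10)@(11, 21): e=[63,4,30] → █
    (6,10)@(13, 21): e=[51,-6,52] → ·
    (2,11)@(5, 23): e=[97,0,0] → ·  [on edge]
  covered (11 px):
    · · · · · · · · · · · ·
    · · · · · · · · · · · ·
    · · · · · · · · · · · ·
    · · · · · · · · · · · ·
    · · · · · · · · · · · ·
    · · · · · · · · · · · ·
    · · · · · · · · · · · ·
    · · · · · · · · · █ █ ·
    · · · · · · · █ █ █ █ ·
    · · · · · · █ █ █ · · ·
    · · · · █ █ · · · · · ·
    · · · · · · · · · · · ·
T3:
  2·area = 40  (B↔C swapped to make it positive)
  edge (14, 4)→(18, 8): d=(4,4) right/bottom  bias=-1
  edge (18, 8)→(4, 4): d=(-14,-4) top-left  bias=+0
  edge (4, 4)→(14, 4): d=(10,0) top-left  bias=+0
    (5,0)@(11, 1): e=[0,70,-30] → ·  [on edge]
    (6,1)@(13, 3): e=[0,50,-10] → ·  [on edge]
    (4,2)@(9, 5): e=[24,6,10] → █
    (5,2)@(11, 5): e=[16,14,10] → █
    (6,2)@(13, 5): e=[8,22,10] → █
    (7,2)@(15, 5): e=[0,30,10] → ·  [on edge]
    (4,3)@(9, 7): e=[32,-22,30] → ·
    (5,3)@(11, 7): e=[24,-14,30] → ·
    (6,3)@(13, 7): e=[16,-6,30] → ·
    (7,3)@(15, 7): e=[8,2,30] → █
    (8,3)@(17, 7): e=[0,10,30] → ·  [on edge]
    (7,4)@(15, 9): e=[16,-26,50] → ·
    (9,4)@(19, 9): e=[0,-10,50] → ·  [on edge]
    (10,5)@(21, 11): e=[0,-30,70] → ·  [on edge]
    (11,6)@(23, 13): e=[0,-50,90] → ·  [on edge]
  covered (4 px):
    · · · · · · · · · · · ·
    · · · · · · · · · · · ·
    · · · · █ █ █ · · · · ·
    · · · · · · · █ · · · ·
    · · · · · · · · · · · ·
    · · · · · · · · · · · ·
    · · · · · · · · · · · ·
    · · · · · · · · · · · ·
    · · · · · · · · · · · ·
    · · · · · · · · · · · ·
    · · · · · · · · · · · ·
    · · · · · · · · · · · ·

Result: [[9,7],[10,7],[7,8],[8,8],[9,8],[10,8],[6,9],[7,9],[8,9],[4,10],[5,10]]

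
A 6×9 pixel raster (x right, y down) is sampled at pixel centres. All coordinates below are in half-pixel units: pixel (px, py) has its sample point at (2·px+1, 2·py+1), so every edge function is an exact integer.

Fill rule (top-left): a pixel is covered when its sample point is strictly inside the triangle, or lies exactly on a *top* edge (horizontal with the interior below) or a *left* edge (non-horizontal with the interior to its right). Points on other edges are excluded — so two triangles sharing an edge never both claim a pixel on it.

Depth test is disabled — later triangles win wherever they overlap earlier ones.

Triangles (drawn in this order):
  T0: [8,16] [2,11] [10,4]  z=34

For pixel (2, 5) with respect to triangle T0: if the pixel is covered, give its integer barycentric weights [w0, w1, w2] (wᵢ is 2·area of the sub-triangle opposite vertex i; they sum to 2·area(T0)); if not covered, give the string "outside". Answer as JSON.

T0:
  2·area = 82
  edge (8, 16)→(2, 11): d=(-6,-5) top-left  bias=+0
  edge (2, 11)→(10, 4): d=(8,-7) top-left  bias=+0
  edge (10, 4)→(8, 16): d=(-2,12) right/bottom  bias=-1
    (4,2)@(9, 5): e=[71,1,10] → X
    (5,2)@(11, 5): e=[81,15,-14] → .
    (3,3)@(7, 7): e=[49,3,30] → X
    (5,3)@(11, 7): e=[69,31,-18] → .
    (2,4)@(5, 9): e=[27,5,50] → X
    (5,4)@(11, 9): e=[57,47,-22] → .
    (1,5)@(3, 11): e=[5,7,70] → X
    (4,5)@(9, 11): e=[35,49,-2] → .
    (1,6)@(3, 13): e=[-7,23,66] → .
    (2,6)@(5, 13): e=[3,37,42] → X
    (4,6)@(9, 13): e=[23,65,-6] → .
    (2,7)@(5, 15): e=[-9,53,38] → .
  covered (12 px):
    . . . . . .
    . . . . . .
    . . . . X .
    . . . X X .
    . . X X X .
    . X X X . .
    . . X X . .
    . . . X . .
    . . . . . .

Answer: [21,46,15]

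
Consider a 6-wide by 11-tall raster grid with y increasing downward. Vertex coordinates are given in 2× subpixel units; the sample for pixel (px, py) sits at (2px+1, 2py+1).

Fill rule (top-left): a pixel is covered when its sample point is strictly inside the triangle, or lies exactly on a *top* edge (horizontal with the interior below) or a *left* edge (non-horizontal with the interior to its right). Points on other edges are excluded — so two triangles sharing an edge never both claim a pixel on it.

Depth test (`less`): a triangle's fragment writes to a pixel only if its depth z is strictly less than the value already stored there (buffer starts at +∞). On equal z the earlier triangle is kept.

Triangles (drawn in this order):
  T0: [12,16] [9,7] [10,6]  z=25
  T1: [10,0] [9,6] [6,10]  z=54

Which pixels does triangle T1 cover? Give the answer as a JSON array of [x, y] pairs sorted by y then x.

T0:
  2·area = 12
  edge (12, 16)→(9, 7): d=(-3,-9) top-left  bias=+0
  edge (9, 7)→(10, 6): d=(1,-1) top-left  bias=+0
  edge (10, 6)→(12, 16): d=(2,10) right/bottom  bias=-1
    (3,0)@(7, 1): e=[0,-8,20] → ·  [on edge]
    (4,0)@(9, 1): e=[18,-6,0] → ·  [on edge]
    (5,2)@(11, 5): e=[24,0,-12] → ·  [on edge]
    (4,3)@(9, 7): e=[0,0,12] → █  [on edge]
    (5,3)@(11, 7): e=[18,2,-8] → ·
    (3,4)@(7, 9): e=[-24,0,36] → ·  [on edge]
    (4,4)@(9, 9): e=[-6,2,16] → ·
    (2,5)@(5, 11): e=[-48,0,60] → ·  [on edge]
    (5,5)@(11, 11): e=[6,6,0] → ·  [on edge]
    (1,6)@(3, 13): e=[-72,0,84] → ·  [on edge]
    (5,6)@(11, 13): e=[0,8,4] → █  [on edge]
    (0,7)@(1, 15): e=[-96,0,108] → ·  [on edge]
  covered (2 px):
    · · · · · ·
    · · · · · ·
    · · · · · ·
    · · · · █ ·
    · · · · · ·
    · · · · · ·
    · · · · · █
    · · · · · ·
    · · · · · ·
    · · · · · ·
    · · · · · ·
T1:
  2·area = 14
  edge (10, 0)→(9, 6): d=(-1,6) right/bottom  bias=-1
  edge (9, 6)→(6, 10): d=(-3,4) right/bottom  bias=-1
  edge (6, 10)→(10, 0): d=(4,-10) top-left  bias=+0
    (4,1)@(9, 3): e=[3,9,2] → █
    (5,1)@(11, 3): e=[-9,1,22] → ·
    (4,2)@(9, 5): e=[1,3,10] → █
    (5,2)@(11, 5): e=[-11,-5,30] → ·
    (4,3)@(9, 7): e=[-1,-3,18] → ·
  covered (2 px):
    · · · · · ·
    · · · · █ ·
    · · · · █ ·
    · · · · · ·
    · · · · · ·
    · · · · · ·
    · · · · · ·
    · · · · · ·
    · · · · · ·
    · · · · · ·
    · · · · · ·

Result: [[4,1],[4,2]]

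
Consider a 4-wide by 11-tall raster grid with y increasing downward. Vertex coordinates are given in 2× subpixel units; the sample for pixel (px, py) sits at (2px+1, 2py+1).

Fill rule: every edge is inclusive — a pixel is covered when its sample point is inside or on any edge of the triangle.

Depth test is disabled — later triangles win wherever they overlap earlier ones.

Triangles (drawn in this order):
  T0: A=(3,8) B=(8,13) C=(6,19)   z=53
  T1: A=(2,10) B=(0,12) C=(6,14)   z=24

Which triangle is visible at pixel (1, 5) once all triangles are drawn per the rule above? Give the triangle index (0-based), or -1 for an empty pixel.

T0:
  2·area = 40
  edge (3, 8)→(8, 13): d=(5,5) inclusive
  edge (8, 13)→(6, 19): d=(-2,6) inclusive
  edge (6, 19)→(3, 8): d=(-3,-11) inclusive
    (2,5)@(5, 11): e=[5,22,13] → #
    (3,5)@(7, 11): e=[-5,10,35] → ·
    (2,6)@(5, 13): e=[15,18,7] → #
    (3,6)@(7, 13): e=[5,6,29] → #
    (2,7)@(5, 15): e=[25,14,1] → #
    (2,8)@(5, 17): e=[35,10,-5] → ·
    (3,8)@(7, 17): e=[25,-2,17] → ·
  covered (5 px):
    · · · ·
    · · · ·
    · · · ·
    · · · ·
    · · · ·
    · · # ·
    · · # #
    · · # #
    · · · ·
    · · · ·
    · · · ·
T1:
  2·area = 16  (B↔C swapped to make it positive)
  edge (2, 10)→(6, 14): d=(4,4) inclusive
  edge (6, 14)→(0, 12): d=(-6,-2) inclusive
  edge (0, 12)→(2, 10): d=(2,-2) inclusive
    (3,2)@(7, 5): e=[-40,56,0] → ·  [on edge]
    (2,3)@(5, 7): e=[-24,40,0] → ·  [on edge]
    (0,4)@(1, 9): e=[0,20,-4] → ·  [on edge]
    (1,4)@(3, 9): e=[-8,24,0] → ·  [on edge]
    (0,5)@(1, 11): e=[8,8,0] → #  [on edge]
    (1,5)@(3, 11): e=[0,12,4] → #  [on edge]
    (2,5)@(5, 11): e=[-8,16,8] → ·
    (0,6)@(1, 13): e=[16,-4,4] → ·
    (1,6)@(3, 13): e=[8,0,8] → #  [on edge]
    (2,6)@(5, 13): e=[0,4,12] → #  [on edge]
    (3,6)@(7, 13): e=[-8,8,16] → ·
    (1,7)@(3, 15): e=[16,-12,12] → ·
    (3,7)@(7, 15): e=[0,-4,20] → ·  [on edge]
  covered (4 px):
    · · · ·
    · · · ·
    · · · ·
    · · · ·
    · · · ·
    # # · ·
    · # # ·
    · · · ·
    · · · ·
    · · · ·
    · · · ·

Z-buffer (winner per pixel, '.' = empty):
  . . . .
  . . . .
  . . . .
  . . . .
  . . . .
  1 1 0 .
  . 1 1 0
  . . 0 0
  . . . .
  . . . .
  . . . .

Final: 1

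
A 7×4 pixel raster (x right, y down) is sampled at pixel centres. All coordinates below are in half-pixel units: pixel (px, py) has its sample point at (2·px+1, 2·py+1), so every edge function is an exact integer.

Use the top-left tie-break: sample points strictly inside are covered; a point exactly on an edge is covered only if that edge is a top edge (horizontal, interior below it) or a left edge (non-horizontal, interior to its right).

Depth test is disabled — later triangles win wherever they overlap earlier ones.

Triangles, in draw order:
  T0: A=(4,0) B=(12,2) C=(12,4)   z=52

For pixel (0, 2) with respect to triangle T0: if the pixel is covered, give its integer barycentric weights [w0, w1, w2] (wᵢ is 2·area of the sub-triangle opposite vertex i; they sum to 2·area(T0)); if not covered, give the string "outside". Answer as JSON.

T0:
  2·area = 16
  edge (4, 0)→(12, 2): d=(8,2) right/bottom  bias=-1
  edge (12, 2)→(12, 4): d=(0,2) right/bottom  bias=-1
  edge (12, 4)→(4, 0): d=(-8,-4) top-left  bias=+0
    (3,0)@(7, 1): e=[2,10,4] → X
    (4,0)@(9, 1): e=[-2,6,12] → .
    (3,1)@(7, 3): e=[18,10,-12] → .
    (5,1)@(11, 3): e=[10,2,4] → X
    (6,1)@(13, 3): e=[6,-2,12] → .
    (5,2)@(11, 5): e=[26,2,-12] → .
  covered (2 px):
    . . . X . . .
    . . . . . X .
    . . . . . . .
    . . . . . . .

Result: "outside"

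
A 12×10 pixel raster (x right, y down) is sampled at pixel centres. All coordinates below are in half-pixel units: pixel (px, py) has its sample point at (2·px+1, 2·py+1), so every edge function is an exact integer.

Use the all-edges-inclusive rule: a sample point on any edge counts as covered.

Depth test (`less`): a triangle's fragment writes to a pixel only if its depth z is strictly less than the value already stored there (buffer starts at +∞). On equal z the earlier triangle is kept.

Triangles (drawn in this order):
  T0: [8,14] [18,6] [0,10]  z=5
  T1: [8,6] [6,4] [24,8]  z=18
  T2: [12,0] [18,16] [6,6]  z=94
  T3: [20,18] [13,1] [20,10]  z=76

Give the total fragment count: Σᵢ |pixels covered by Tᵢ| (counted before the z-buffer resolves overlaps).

T0:
  2·area = 104  (B↔C swapped to make it positive)
  edge (8, 14)→(0, 10): d=(-8,-4) inclusive
  edge (0, 10)→(18, 6): d=(18,-4) inclusive
  edge (18, 6)→(8, 14): d=(-10,8) inclusive
    (7,3)@(15, 7): e=[84,6,14] → █
    (8,3)@(17, 7): e=[92,14,-2] → ·
    (2,4)@(5, 9): e=[28,2,74] → █
    (3,4)@(7, 9): e=[36,10,58] → █
    (4,4)@(9, 9): e=[44,18,42] → █
    (5,4)@(11, 9): e=[52,26,26] → █
    (6,4)@(13, 9): e=[60,34,10] → █
    (7,4)@(15, 9): e=[68,42,-6] → ·
    (1,5)@(3, 11): e=[4,30,70] → █
    (6,5)@(13, 11): e=[44,70,-10] → ·
    (1,6)@(3, 13): e=[-12,66,50] → ·
    (2,6)@(5, 13): e=[-4,74,34] → ·
  covered (13 px):
    · · · · · · · · · · · ·
    · · · · · · · · · · · ·
    · · · · · · · · · · · ·
    · · · · · · · █ · · · ·
    · · █ █ █ █ █ · · · · ·
    · █ █ █ █ █ · · · · · ·
    · · · █ █ · · · · · · ·
    · · · · · · · · · · · ·
    · · · · · · · · · · · ·
    · · · · · · · · · · · ·
T1:
  2·area = 28
  edge (8, 6)→(6, 4): d=(-2,-2) inclusive
  edge (6, 4)→(24, 8): d=(18,4) inclusive
  edge (24, 8)→(8, 6): d=(-16,-2) inclusive
    (1,0)@(3, 1): e=[0,-42,70] → ·  [on edge]
    (2,1)@(5, 3): e=[0,-14,42] → ·  [on edge]
    (3,2)@(7, 5): e=[0,14,14] → █  [on edge]
    (4,2)@(9, 5): e=[4,6,18] → █
    (5,2)@(11, 5): e=[8,-2,22] → ·
    (3,3)@(7, 7): e=[-4,50,-18] → ·
    (4,3)@(9, 7): e=[0,42,-14] → ·  [on edge]
    (8,3)@(17, 7): e=[16,10,2] → █
    (9,3)@(19, 7): e=[20,2,6] → █
    (10,3)@(21, 7): e=[24,-6,10] → ·
    (5,4)@(11, 9): e=[0,70,-42] → ·  [on edge]
    (8,4)@(17, 9): e=[12,46,-30] → ·
    (6,5)@(13, 11): e=[0,98,-70] → ·  [on edge]
    (7,6)@(15, 13): e=[0,126,-98] → ·  [on edge]
    (8,7)@(17, 15): e=[0,154,-126] → ·  [on edge]
    (9,8)@(19, 17): e=[0,182,-154] → ·  [on edge]
    (10,9)@(21, 19): e=[0,210,-182] → ·  [on edge]
  covered (4 px):
    · · · · · · · · · · · ·
    · · · · · · · · · · · ·
    · · · █ █ · · · · · · ·
    · · · · · · · · █ █ · ·
    · · · · · · · · · · · ·
    · · · · · · · · · · · ·
    · · · · · · · · · · · ·
    · · · · · · · · · · · ·
    · · · · · · · · · · · ·
    · · · · · · · · · · · ·
T2:
  2·area = 132
  edge (12, 0)→(18, 16): d=(6,16) inclusive
  edge (18, 16)→(6, 6): d=(-12,-10) inclusive
  edge (6, 6)→(12, 0): d=(6,-6) inclusive
    (5,0)@(11, 1): e=[22,110,0] → █  [on edge]
    (6,0)@(13, 1): e=[-10,130,12] → ·
    (4,1)@(9, 3): e=[66,66,0] → █  [on edge]
    (6,1)@(13, 3): e=[2,106,24] → █
    (7,1)@(15, 3): e=[-30,126,36] → ·
    (3,2)@(7, 5): e=[110,22,0] → █  [on edge]
    (7,2)@(15, 5): e=[-18,102,48] → ·
    (2,3)@(5, 7): e=[154,-22,0] → ·  [on edge]
    (3,3)@(7, 7): e=[122,-2,12] → ·
    (4,3)@(9, 7): e=[90,18,24] → █
    (7,3)@(15, 7): e=[-6,78,60] → ·
    (1,4)@(3, 9): e=[198,-66,0] → ·  [on edge]
    (0,5)@(1, 11): e=[242,-110,0] → ·  [on edge]
  covered (18 px):
    · · · · · █ · · · · · ·
    · · · · █ █ █ · · · · ·
    · · · █ █ █ █ · · · · ·
    · · · · █ █ █ · · · · ·
    · · · · · █ █ █ · · · ·
    · · · · · · █ █ · · · ·
    · · · · · · · █ · · · ·
    · · · · · · · · █ · · ·
    · · · · · · · · · · · ·
    · · · · · · · · · · · ·
T3:
  2·area = 56
  edge (20, 18)→(13, 1): d=(-7,-17) inclusive
  edge (13, 1)→(20, 10): d=(7,9) inclusive
  edge (20, 10)→(20, 18): d=(0,8) inclusive
    (6,0)@(13, 1): e=[0,0,56] → █  [on edge]
    (7,0)@(15, 1): e=[34,-18,40] → ·
    (6,1)@(13, 3): e=[-14,14,56] → ·
    (7,2)@(15, 5): e=[6,10,40] → █
    (8,2)@(17, 5): e=[40,-8,24] → ·
    (7,3)@(15, 7): e=[-8,24,40] → ·
    (8,3)@(17, 7): e=[26,6,24] → █
    (9,3)@(19, 7): e=[60,-12,8] → ·
    (8,4)@(17, 9): e=[12,20,24] → █
    (9,4)@(19, 9): e=[46,2,8] → █
    (10,4)@(21, 9): e=[80,-16,-8] → ·
    (8,5)@(17, 11): e=[-2,34,24] → ·
  covered (8 px):
    · · · · · · █ · · · · ·
    · · · · · · · · · · · ·
    · · · · · · · █ · · · ·
    · · · · · · · · █ · · ·
    · · · · · · · · █ █ · ·
    · · · · · · · · · █ · ·
    · · · · · · · · · █ · ·
    · · · · · · · · · █ · ·
    · · · · · · · · · · · ·
    · · · · · · · · · · · ·

Final: 43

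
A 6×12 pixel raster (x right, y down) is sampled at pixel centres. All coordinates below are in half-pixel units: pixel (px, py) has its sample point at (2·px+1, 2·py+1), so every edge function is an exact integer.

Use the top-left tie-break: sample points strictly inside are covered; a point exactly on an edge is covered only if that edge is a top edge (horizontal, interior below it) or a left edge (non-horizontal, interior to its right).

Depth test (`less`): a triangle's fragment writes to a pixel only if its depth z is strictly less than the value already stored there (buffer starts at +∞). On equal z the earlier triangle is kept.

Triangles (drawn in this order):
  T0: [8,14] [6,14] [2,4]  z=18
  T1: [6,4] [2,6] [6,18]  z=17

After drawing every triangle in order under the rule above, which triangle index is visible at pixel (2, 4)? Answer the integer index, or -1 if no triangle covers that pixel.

T0:
  2·area = 20
  edge (8, 14)→(6, 14): d=(-2,0) right/bottom  bias=-1
  edge (6, 14)→(2, 4): d=(-4,-10) top-left  bias=+0
  edge (2, 4)→(8, 14): d=(6,10) right/bottom  bias=-1
    (2,4)@(5, 9): e=[10,10,0] → .  [on edge]
    (2,5)@(5, 11): e=[6,2,12] → X
    (3,5)@(7, 11): e=[6,22,-8] → .
    (2,6)@(5, 13): e=[2,-6,24] → .
    (3,6)@(7, 13): e=[2,14,4] → X
    (4,6)@(9, 13): e=[2,34,-16] → .
    (3,7)@(7, 15): e=[-2,6,16] → .
    (5,9)@(11, 19): e=[-10,30,0] → .  [on edge]
  covered (2 px):
    . . . . . .
    . . . . . .
    . . . . . .
    . . . . . .
    . . . . . .
    . . X . . .
    . . . X . .
    . . . . . .
    . . . . . .
    . . . . . .
    . . . . . .
    . . . . . .
T1:
  2·area = 56  (B↔C swapped to make it positive)
  edge (6, 4)→(6, 18): d=(0,14) right/bottom  bias=-1
  edge (6, 18)→(2, 6): d=(-4,-12) top-left  bias=+0
  edge (2, 6)→(6, 4): d=(4,-2) top-left  bias=+0
    (0,1)@(1, 3): e=[70,0,-14] → .  [on edge]
    (2,2)@(5, 5): e=[14,40,2] → X
    (3,2)@(7, 5): e=[-14,64,6] → .
    (1,3)@(3, 7): e=[42,8,6] → X
    (3,3)@(7, 7): e=[-14,56,14] → .
    (1,4)@(3, 9): e=[42,0,14] → X  [on edge]
    (3,4)@(7, 9): e=[-14,48,22] → .
    (1,5)@(3, 11): e=[42,-8,22] → .
    (2,5)@(5, 11): e=[14,16,26] → X
    (3,5)@(7, 11): e=[-14,40,30] → .
    (2,6)@(5, 13): e=[14,8,34] → X
    (3,6)@(7, 13): e=[-14,32,38] → .
    (2,7)@(5, 15): e=[14,0,42] → X  [on edge]
    (3,10)@(7, 21): e=[-14,0,70] → .  [on edge]
  covered (8 px):
    . . . . . .
    . . . . . .
    . . X . . .
    . X X . . .
    . X X . . .
    . . X . . .
    . . X . . .
    . . X . . .
    . . . . . .
    . . . . . .
    . . . . . .
    . . . . . .

Z-buffer (winner per pixel, '.' = empty):
  . . . . . .
  . . . . . .
  . . 1 . . .
  . 1 1 . . .
  . 1 1 . . .
  . . 1 . . .
  . . 1 0 . .
  . . 1 . . .
  . . . . . .
  . . . . . .
  . . . . . .
  . . . . . .

Answer: 1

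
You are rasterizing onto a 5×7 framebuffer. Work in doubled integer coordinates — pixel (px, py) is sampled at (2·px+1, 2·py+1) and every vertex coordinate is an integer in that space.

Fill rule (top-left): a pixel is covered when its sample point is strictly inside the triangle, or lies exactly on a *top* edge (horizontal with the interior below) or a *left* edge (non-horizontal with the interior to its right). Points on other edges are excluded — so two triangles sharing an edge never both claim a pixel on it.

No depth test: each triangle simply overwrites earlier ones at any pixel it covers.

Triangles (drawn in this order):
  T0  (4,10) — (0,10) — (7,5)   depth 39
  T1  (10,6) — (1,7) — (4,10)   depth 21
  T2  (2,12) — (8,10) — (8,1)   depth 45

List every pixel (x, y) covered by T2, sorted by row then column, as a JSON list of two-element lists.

T0:
  2·area = 20
  edge (4, 10)→(0, 10): d=(-4,0) right/bottom  bias=-1
  edge (0, 10)→(7, 5): d=(7,-5) top-left  bias=+0
  edge (7, 5)→(4, 10): d=(-3,5) right/bottom  bias=-1
    (3,2)@(7, 5): e=[20,0,0] → ·  [on edge]
    (2,3)@(5, 7): e=[12,4,4] → #
    (3,3)@(7, 7): e=[12,14,-6] → ·
    (1,4)@(3, 9): e=[4,8,8] → #
    (2,4)@(5, 9): e=[4,18,-2] → ·
    (1,5)@(3, 11): e=[-4,22,2] → ·
  covered (2 px):
    · · · · ·
    · · · · ·
    · · · · ·
    · · # · ·
    · # · · ·
    · · · · ·
    · · · · ·
T1:
  2·area = 30  (B↔C swapped to make it positive)
  edge (10, 6)→(4, 10): d=(-6,4) right/bottom  bias=-1
  edge (4, 10)→(1, 7): d=(-3,-3) top-left  bias=+0
  edge (1, 7)→(10, 6): d=(9,-1) top-left  bias=+0
    (0,3)@(1, 7): e=[30,0,0] → #  [on edge]
    (1,3)@(3, 7): e=[22,6,2] → #
    (2,3)@(5, 7): e=[14,12,4] → #
    (3,3)@(7, 7): e=[6,18,6] → #
    (4,3)@(9, 7): e=[-2,24,8] → ·
    (0,4)@(1, 9): e=[18,-6,18] → ·
    (1,4)@(3, 9): e=[10,0,20] → #  [on edge]
    (3,4)@(7, 9): e=[-6,12,24] → ·
    (1,5)@(3, 11): e=[-2,-6,38] → ·
    (2,5)@(5, 11): e=[-10,0,40] → ·  [on edge]
    (3,6)@(7, 13): e=[-30,0,60] → ·  [on edge]
  covered (6 px):
    · · · · ·
    · · · · ·
    · · · · ·
    # # # # ·
    · # # · ·
    · · · · ·
    · · · · ·
T2:
  2·area = 54  (B↔C swapped to make it positive)
  edge (2, 12)→(8, 1): d=(6,-11) top-left  bias=+0
  edge (8, 1)→(8, 10): d=(0,9) right/bottom  bias=-1
  edge (8, 10)→(2, 12): d=(-6,2) right/bottom  bias=-1
    (3,1)@(7, 3): e=[1,9,44] → #
    (4,1)@(9, 3): e=[23,-9,40] → ·
    (3,2)@(7, 5): e=[13,9,32] → #
    (4,2)@(9, 5): e=[35,-9,28] → ·
    (2,3)@(5, 7): e=[3,27,24] → #
    (4,3)@(9, 7): e=[47,-9,16] → ·
    (2,4)@(5, 9): e=[15,27,12] → #
    (4,4)@(9, 9): e=[59,-9,4] → ·
    (1,5)@(3, 11): e=[5,45,4] → #
    (2,5)@(5, 11): e=[27,27,0] → ·  [on edge]
    (3,5)@(7, 11): e=[49,9,-4] → ·
    (1,6)@(3, 13): e=[17,45,-8] → ·
  covered (7 px):
    · · · · ·
    · · · # ·
    · · · # ·
    · · # # ·
    · · # # ·
    · # · · ·
    · · · · ·

Result: [[3,1],[3,2],[2,3],[3,3],[2,4],[3,4],[1,5]]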